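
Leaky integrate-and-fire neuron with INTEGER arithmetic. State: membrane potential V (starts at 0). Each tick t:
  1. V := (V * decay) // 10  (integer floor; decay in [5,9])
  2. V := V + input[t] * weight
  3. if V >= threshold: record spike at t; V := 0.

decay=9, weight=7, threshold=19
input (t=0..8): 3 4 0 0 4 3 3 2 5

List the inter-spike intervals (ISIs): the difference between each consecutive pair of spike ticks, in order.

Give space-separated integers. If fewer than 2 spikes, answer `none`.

Answer: 1 3 1 1 2

Derivation:
t=0: input=3 -> V=0 FIRE
t=1: input=4 -> V=0 FIRE
t=2: input=0 -> V=0
t=3: input=0 -> V=0
t=4: input=4 -> V=0 FIRE
t=5: input=3 -> V=0 FIRE
t=6: input=3 -> V=0 FIRE
t=7: input=2 -> V=14
t=8: input=5 -> V=0 FIRE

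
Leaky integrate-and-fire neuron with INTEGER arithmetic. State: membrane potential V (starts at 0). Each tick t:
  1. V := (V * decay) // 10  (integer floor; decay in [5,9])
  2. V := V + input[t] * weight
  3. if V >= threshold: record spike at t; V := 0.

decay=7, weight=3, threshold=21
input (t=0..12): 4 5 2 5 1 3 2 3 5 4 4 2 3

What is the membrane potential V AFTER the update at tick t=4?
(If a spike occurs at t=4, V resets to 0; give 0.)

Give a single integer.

t=0: input=4 -> V=12
t=1: input=5 -> V=0 FIRE
t=2: input=2 -> V=6
t=3: input=5 -> V=19
t=4: input=1 -> V=16
t=5: input=3 -> V=20
t=6: input=2 -> V=20
t=7: input=3 -> V=0 FIRE
t=8: input=5 -> V=15
t=9: input=4 -> V=0 FIRE
t=10: input=4 -> V=12
t=11: input=2 -> V=14
t=12: input=3 -> V=18

Answer: 16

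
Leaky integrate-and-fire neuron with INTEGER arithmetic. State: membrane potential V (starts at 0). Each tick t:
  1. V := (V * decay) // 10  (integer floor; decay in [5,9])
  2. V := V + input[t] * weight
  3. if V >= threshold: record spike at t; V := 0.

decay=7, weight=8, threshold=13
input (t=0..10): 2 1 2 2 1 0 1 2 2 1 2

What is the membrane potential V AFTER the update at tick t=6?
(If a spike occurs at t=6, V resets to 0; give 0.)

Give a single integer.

Answer: 11

Derivation:
t=0: input=2 -> V=0 FIRE
t=1: input=1 -> V=8
t=2: input=2 -> V=0 FIRE
t=3: input=2 -> V=0 FIRE
t=4: input=1 -> V=8
t=5: input=0 -> V=5
t=6: input=1 -> V=11
t=7: input=2 -> V=0 FIRE
t=8: input=2 -> V=0 FIRE
t=9: input=1 -> V=8
t=10: input=2 -> V=0 FIRE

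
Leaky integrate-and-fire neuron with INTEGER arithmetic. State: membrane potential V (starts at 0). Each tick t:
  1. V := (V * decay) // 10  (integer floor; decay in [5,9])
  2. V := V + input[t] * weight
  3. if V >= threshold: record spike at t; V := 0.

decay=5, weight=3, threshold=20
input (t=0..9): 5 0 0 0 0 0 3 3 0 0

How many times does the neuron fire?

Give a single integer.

t=0: input=5 -> V=15
t=1: input=0 -> V=7
t=2: input=0 -> V=3
t=3: input=0 -> V=1
t=4: input=0 -> V=0
t=5: input=0 -> V=0
t=6: input=3 -> V=9
t=7: input=3 -> V=13
t=8: input=0 -> V=6
t=9: input=0 -> V=3

Answer: 0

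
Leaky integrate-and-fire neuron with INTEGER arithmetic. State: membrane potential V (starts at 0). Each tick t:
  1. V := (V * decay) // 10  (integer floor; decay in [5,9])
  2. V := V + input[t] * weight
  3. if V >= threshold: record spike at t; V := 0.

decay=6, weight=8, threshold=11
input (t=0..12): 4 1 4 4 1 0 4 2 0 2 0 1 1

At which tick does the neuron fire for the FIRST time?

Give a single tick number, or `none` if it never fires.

t=0: input=4 -> V=0 FIRE
t=1: input=1 -> V=8
t=2: input=4 -> V=0 FIRE
t=3: input=4 -> V=0 FIRE
t=4: input=1 -> V=8
t=5: input=0 -> V=4
t=6: input=4 -> V=0 FIRE
t=7: input=2 -> V=0 FIRE
t=8: input=0 -> V=0
t=9: input=2 -> V=0 FIRE
t=10: input=0 -> V=0
t=11: input=1 -> V=8
t=12: input=1 -> V=0 FIRE

Answer: 0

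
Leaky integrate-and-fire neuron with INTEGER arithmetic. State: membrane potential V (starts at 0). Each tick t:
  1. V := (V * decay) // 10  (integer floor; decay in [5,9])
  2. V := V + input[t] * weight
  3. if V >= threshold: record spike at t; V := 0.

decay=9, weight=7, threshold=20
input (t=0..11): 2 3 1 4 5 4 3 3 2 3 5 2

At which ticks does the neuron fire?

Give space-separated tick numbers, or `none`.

t=0: input=2 -> V=14
t=1: input=3 -> V=0 FIRE
t=2: input=1 -> V=7
t=3: input=4 -> V=0 FIRE
t=4: input=5 -> V=0 FIRE
t=5: input=4 -> V=0 FIRE
t=6: input=3 -> V=0 FIRE
t=7: input=3 -> V=0 FIRE
t=8: input=2 -> V=14
t=9: input=3 -> V=0 FIRE
t=10: input=5 -> V=0 FIRE
t=11: input=2 -> V=14

Answer: 1 3 4 5 6 7 9 10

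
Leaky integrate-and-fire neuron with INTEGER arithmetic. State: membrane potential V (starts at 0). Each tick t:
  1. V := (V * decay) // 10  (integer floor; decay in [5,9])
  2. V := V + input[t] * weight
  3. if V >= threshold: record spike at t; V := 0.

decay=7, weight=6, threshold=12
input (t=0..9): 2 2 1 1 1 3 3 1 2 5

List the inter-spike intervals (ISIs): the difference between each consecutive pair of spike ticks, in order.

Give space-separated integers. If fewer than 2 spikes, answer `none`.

Answer: 1 3 1 1 2 1

Derivation:
t=0: input=2 -> V=0 FIRE
t=1: input=2 -> V=0 FIRE
t=2: input=1 -> V=6
t=3: input=1 -> V=10
t=4: input=1 -> V=0 FIRE
t=5: input=3 -> V=0 FIRE
t=6: input=3 -> V=0 FIRE
t=7: input=1 -> V=6
t=8: input=2 -> V=0 FIRE
t=9: input=5 -> V=0 FIRE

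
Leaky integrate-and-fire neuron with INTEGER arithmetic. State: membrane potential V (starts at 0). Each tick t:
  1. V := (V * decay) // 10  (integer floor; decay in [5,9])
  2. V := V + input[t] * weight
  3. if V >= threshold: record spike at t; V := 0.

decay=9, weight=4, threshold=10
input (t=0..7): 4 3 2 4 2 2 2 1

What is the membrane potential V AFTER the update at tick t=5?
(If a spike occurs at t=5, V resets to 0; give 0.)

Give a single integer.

t=0: input=4 -> V=0 FIRE
t=1: input=3 -> V=0 FIRE
t=2: input=2 -> V=8
t=3: input=4 -> V=0 FIRE
t=4: input=2 -> V=8
t=5: input=2 -> V=0 FIRE
t=6: input=2 -> V=8
t=7: input=1 -> V=0 FIRE

Answer: 0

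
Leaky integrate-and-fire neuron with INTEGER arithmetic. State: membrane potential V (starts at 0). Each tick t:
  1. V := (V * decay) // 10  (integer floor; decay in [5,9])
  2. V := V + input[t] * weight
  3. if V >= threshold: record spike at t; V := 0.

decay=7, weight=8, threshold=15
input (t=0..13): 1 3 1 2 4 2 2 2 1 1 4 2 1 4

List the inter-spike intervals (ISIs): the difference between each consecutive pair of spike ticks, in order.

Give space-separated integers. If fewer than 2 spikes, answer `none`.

Answer: 2 1 1 1 1 3 1 2

Derivation:
t=0: input=1 -> V=8
t=1: input=3 -> V=0 FIRE
t=2: input=1 -> V=8
t=3: input=2 -> V=0 FIRE
t=4: input=4 -> V=0 FIRE
t=5: input=2 -> V=0 FIRE
t=6: input=2 -> V=0 FIRE
t=7: input=2 -> V=0 FIRE
t=8: input=1 -> V=8
t=9: input=1 -> V=13
t=10: input=4 -> V=0 FIRE
t=11: input=2 -> V=0 FIRE
t=12: input=1 -> V=8
t=13: input=4 -> V=0 FIRE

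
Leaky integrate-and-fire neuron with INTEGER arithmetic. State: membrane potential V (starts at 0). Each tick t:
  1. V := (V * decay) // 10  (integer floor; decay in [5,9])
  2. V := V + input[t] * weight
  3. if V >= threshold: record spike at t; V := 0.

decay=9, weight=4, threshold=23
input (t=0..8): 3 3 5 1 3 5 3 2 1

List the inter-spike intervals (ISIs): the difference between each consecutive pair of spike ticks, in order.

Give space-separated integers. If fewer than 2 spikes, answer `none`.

Answer: 3

Derivation:
t=0: input=3 -> V=12
t=1: input=3 -> V=22
t=2: input=5 -> V=0 FIRE
t=3: input=1 -> V=4
t=4: input=3 -> V=15
t=5: input=5 -> V=0 FIRE
t=6: input=3 -> V=12
t=7: input=2 -> V=18
t=8: input=1 -> V=20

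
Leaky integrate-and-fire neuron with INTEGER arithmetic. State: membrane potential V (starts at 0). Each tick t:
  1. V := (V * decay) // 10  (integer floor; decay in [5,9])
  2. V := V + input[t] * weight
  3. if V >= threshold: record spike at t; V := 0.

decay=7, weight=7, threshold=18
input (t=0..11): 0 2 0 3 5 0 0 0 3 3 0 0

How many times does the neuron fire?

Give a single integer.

t=0: input=0 -> V=0
t=1: input=2 -> V=14
t=2: input=0 -> V=9
t=3: input=3 -> V=0 FIRE
t=4: input=5 -> V=0 FIRE
t=5: input=0 -> V=0
t=6: input=0 -> V=0
t=7: input=0 -> V=0
t=8: input=3 -> V=0 FIRE
t=9: input=3 -> V=0 FIRE
t=10: input=0 -> V=0
t=11: input=0 -> V=0

Answer: 4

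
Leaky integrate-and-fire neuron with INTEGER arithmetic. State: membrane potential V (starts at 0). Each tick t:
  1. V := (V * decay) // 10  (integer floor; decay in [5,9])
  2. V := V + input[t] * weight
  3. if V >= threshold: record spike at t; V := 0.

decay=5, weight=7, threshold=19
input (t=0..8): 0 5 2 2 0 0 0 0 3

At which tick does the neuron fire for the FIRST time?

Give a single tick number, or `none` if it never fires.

Answer: 1

Derivation:
t=0: input=0 -> V=0
t=1: input=5 -> V=0 FIRE
t=2: input=2 -> V=14
t=3: input=2 -> V=0 FIRE
t=4: input=0 -> V=0
t=5: input=0 -> V=0
t=6: input=0 -> V=0
t=7: input=0 -> V=0
t=8: input=3 -> V=0 FIRE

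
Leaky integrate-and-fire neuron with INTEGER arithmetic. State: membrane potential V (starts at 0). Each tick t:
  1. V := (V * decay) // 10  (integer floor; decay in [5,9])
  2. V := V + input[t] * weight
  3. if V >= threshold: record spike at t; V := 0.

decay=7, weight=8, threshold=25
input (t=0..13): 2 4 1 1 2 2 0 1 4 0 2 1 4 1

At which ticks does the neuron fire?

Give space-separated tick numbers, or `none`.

t=0: input=2 -> V=16
t=1: input=4 -> V=0 FIRE
t=2: input=1 -> V=8
t=3: input=1 -> V=13
t=4: input=2 -> V=0 FIRE
t=5: input=2 -> V=16
t=6: input=0 -> V=11
t=7: input=1 -> V=15
t=8: input=4 -> V=0 FIRE
t=9: input=0 -> V=0
t=10: input=2 -> V=16
t=11: input=1 -> V=19
t=12: input=4 -> V=0 FIRE
t=13: input=1 -> V=8

Answer: 1 4 8 12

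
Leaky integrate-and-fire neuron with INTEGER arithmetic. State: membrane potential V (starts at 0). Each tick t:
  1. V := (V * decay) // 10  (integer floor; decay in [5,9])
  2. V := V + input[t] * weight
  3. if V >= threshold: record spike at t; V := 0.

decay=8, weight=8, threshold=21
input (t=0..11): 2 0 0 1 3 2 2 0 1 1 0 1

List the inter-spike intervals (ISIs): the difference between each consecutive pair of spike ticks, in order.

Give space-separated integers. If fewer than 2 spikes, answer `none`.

t=0: input=2 -> V=16
t=1: input=0 -> V=12
t=2: input=0 -> V=9
t=3: input=1 -> V=15
t=4: input=3 -> V=0 FIRE
t=5: input=2 -> V=16
t=6: input=2 -> V=0 FIRE
t=7: input=0 -> V=0
t=8: input=1 -> V=8
t=9: input=1 -> V=14
t=10: input=0 -> V=11
t=11: input=1 -> V=16

Answer: 2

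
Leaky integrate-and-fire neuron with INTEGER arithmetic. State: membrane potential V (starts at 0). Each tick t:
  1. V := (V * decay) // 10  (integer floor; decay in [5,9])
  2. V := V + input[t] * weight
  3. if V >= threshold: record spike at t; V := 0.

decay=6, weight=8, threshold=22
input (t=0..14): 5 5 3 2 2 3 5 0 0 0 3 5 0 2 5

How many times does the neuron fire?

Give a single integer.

t=0: input=5 -> V=0 FIRE
t=1: input=5 -> V=0 FIRE
t=2: input=3 -> V=0 FIRE
t=3: input=2 -> V=16
t=4: input=2 -> V=0 FIRE
t=5: input=3 -> V=0 FIRE
t=6: input=5 -> V=0 FIRE
t=7: input=0 -> V=0
t=8: input=0 -> V=0
t=9: input=0 -> V=0
t=10: input=3 -> V=0 FIRE
t=11: input=5 -> V=0 FIRE
t=12: input=0 -> V=0
t=13: input=2 -> V=16
t=14: input=5 -> V=0 FIRE

Answer: 9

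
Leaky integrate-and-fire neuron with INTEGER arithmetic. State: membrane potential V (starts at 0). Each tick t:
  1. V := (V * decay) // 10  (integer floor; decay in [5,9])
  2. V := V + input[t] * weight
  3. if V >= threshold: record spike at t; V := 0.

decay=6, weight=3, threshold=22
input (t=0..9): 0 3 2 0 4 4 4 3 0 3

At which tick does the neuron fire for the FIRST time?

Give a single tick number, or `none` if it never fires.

t=0: input=0 -> V=0
t=1: input=3 -> V=9
t=2: input=2 -> V=11
t=3: input=0 -> V=6
t=4: input=4 -> V=15
t=5: input=4 -> V=21
t=6: input=4 -> V=0 FIRE
t=7: input=3 -> V=9
t=8: input=0 -> V=5
t=9: input=3 -> V=12

Answer: 6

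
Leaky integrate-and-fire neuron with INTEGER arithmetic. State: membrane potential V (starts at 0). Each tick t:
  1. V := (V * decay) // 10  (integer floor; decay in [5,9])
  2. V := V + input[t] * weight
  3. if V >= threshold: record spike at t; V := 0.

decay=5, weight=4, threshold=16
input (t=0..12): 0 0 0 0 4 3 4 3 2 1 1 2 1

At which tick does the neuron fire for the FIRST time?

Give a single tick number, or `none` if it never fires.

Answer: 4

Derivation:
t=0: input=0 -> V=0
t=1: input=0 -> V=0
t=2: input=0 -> V=0
t=3: input=0 -> V=0
t=4: input=4 -> V=0 FIRE
t=5: input=3 -> V=12
t=6: input=4 -> V=0 FIRE
t=7: input=3 -> V=12
t=8: input=2 -> V=14
t=9: input=1 -> V=11
t=10: input=1 -> V=9
t=11: input=2 -> V=12
t=12: input=1 -> V=10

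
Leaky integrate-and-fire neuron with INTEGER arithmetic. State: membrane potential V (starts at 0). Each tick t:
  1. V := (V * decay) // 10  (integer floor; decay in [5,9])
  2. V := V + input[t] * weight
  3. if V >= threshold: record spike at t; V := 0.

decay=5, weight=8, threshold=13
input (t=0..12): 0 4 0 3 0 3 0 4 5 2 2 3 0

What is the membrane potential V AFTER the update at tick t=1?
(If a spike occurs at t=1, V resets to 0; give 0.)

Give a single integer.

Answer: 0

Derivation:
t=0: input=0 -> V=0
t=1: input=4 -> V=0 FIRE
t=2: input=0 -> V=0
t=3: input=3 -> V=0 FIRE
t=4: input=0 -> V=0
t=5: input=3 -> V=0 FIRE
t=6: input=0 -> V=0
t=7: input=4 -> V=0 FIRE
t=8: input=5 -> V=0 FIRE
t=9: input=2 -> V=0 FIRE
t=10: input=2 -> V=0 FIRE
t=11: input=3 -> V=0 FIRE
t=12: input=0 -> V=0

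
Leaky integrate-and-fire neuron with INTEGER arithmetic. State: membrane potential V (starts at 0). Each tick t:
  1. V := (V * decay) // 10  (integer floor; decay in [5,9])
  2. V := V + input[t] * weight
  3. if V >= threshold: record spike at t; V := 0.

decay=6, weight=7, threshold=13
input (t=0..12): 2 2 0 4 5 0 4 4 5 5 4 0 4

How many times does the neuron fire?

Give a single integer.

Answer: 10

Derivation:
t=0: input=2 -> V=0 FIRE
t=1: input=2 -> V=0 FIRE
t=2: input=0 -> V=0
t=3: input=4 -> V=0 FIRE
t=4: input=5 -> V=0 FIRE
t=5: input=0 -> V=0
t=6: input=4 -> V=0 FIRE
t=7: input=4 -> V=0 FIRE
t=8: input=5 -> V=0 FIRE
t=9: input=5 -> V=0 FIRE
t=10: input=4 -> V=0 FIRE
t=11: input=0 -> V=0
t=12: input=4 -> V=0 FIRE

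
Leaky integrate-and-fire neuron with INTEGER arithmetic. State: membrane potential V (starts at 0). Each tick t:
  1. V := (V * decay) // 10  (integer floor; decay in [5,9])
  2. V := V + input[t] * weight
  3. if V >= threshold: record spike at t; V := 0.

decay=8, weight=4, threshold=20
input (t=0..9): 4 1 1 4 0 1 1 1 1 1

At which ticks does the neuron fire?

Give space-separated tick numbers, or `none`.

Answer: 3

Derivation:
t=0: input=4 -> V=16
t=1: input=1 -> V=16
t=2: input=1 -> V=16
t=3: input=4 -> V=0 FIRE
t=4: input=0 -> V=0
t=5: input=1 -> V=4
t=6: input=1 -> V=7
t=7: input=1 -> V=9
t=8: input=1 -> V=11
t=9: input=1 -> V=12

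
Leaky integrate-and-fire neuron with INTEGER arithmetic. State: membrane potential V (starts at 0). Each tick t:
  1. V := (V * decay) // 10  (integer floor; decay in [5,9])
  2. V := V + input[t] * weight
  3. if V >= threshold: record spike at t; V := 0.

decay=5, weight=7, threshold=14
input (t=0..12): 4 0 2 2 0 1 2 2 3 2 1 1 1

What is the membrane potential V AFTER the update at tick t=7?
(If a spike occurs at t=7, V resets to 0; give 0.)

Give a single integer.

Answer: 0

Derivation:
t=0: input=4 -> V=0 FIRE
t=1: input=0 -> V=0
t=2: input=2 -> V=0 FIRE
t=3: input=2 -> V=0 FIRE
t=4: input=0 -> V=0
t=5: input=1 -> V=7
t=6: input=2 -> V=0 FIRE
t=7: input=2 -> V=0 FIRE
t=8: input=3 -> V=0 FIRE
t=9: input=2 -> V=0 FIRE
t=10: input=1 -> V=7
t=11: input=1 -> V=10
t=12: input=1 -> V=12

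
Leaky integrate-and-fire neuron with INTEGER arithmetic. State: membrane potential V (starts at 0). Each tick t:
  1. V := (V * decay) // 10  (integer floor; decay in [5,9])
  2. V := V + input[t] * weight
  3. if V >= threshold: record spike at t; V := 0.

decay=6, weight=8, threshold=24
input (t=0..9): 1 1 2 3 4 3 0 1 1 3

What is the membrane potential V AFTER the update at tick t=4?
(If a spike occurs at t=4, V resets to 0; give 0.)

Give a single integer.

t=0: input=1 -> V=8
t=1: input=1 -> V=12
t=2: input=2 -> V=23
t=3: input=3 -> V=0 FIRE
t=4: input=4 -> V=0 FIRE
t=5: input=3 -> V=0 FIRE
t=6: input=0 -> V=0
t=7: input=1 -> V=8
t=8: input=1 -> V=12
t=9: input=3 -> V=0 FIRE

Answer: 0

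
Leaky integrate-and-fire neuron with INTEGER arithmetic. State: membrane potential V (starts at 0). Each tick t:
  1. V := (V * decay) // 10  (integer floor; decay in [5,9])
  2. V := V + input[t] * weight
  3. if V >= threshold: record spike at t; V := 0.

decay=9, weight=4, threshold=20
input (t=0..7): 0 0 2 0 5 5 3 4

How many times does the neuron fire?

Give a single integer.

Answer: 3

Derivation:
t=0: input=0 -> V=0
t=1: input=0 -> V=0
t=2: input=2 -> V=8
t=3: input=0 -> V=7
t=4: input=5 -> V=0 FIRE
t=5: input=5 -> V=0 FIRE
t=6: input=3 -> V=12
t=7: input=4 -> V=0 FIRE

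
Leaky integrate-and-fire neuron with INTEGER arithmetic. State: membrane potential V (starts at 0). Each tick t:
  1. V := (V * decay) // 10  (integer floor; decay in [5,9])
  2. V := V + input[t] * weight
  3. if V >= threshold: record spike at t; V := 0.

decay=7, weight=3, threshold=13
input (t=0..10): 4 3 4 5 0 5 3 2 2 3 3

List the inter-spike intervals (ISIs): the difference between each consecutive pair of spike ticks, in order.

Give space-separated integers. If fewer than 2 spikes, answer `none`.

Answer: 2 2 3 2

Derivation:
t=0: input=4 -> V=12
t=1: input=3 -> V=0 FIRE
t=2: input=4 -> V=12
t=3: input=5 -> V=0 FIRE
t=4: input=0 -> V=0
t=5: input=5 -> V=0 FIRE
t=6: input=3 -> V=9
t=7: input=2 -> V=12
t=8: input=2 -> V=0 FIRE
t=9: input=3 -> V=9
t=10: input=3 -> V=0 FIRE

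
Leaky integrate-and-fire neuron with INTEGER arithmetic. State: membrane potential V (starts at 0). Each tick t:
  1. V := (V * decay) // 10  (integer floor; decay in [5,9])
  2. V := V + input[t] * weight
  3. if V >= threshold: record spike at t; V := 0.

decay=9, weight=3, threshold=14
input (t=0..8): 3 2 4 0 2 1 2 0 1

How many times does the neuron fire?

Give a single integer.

Answer: 2

Derivation:
t=0: input=3 -> V=9
t=1: input=2 -> V=0 FIRE
t=2: input=4 -> V=12
t=3: input=0 -> V=10
t=4: input=2 -> V=0 FIRE
t=5: input=1 -> V=3
t=6: input=2 -> V=8
t=7: input=0 -> V=7
t=8: input=1 -> V=9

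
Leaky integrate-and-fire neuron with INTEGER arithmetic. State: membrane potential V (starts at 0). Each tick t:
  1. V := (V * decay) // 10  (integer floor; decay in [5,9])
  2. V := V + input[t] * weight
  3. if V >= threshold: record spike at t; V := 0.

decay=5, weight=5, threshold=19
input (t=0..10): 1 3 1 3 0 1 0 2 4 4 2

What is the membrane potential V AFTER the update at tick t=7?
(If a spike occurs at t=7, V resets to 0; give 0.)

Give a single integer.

t=0: input=1 -> V=5
t=1: input=3 -> V=17
t=2: input=1 -> V=13
t=3: input=3 -> V=0 FIRE
t=4: input=0 -> V=0
t=5: input=1 -> V=5
t=6: input=0 -> V=2
t=7: input=2 -> V=11
t=8: input=4 -> V=0 FIRE
t=9: input=4 -> V=0 FIRE
t=10: input=2 -> V=10

Answer: 11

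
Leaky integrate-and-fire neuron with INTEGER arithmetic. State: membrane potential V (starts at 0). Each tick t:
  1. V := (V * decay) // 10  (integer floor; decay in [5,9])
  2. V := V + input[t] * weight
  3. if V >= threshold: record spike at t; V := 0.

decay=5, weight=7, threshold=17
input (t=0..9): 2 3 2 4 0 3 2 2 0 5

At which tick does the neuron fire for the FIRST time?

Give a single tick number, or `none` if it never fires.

Answer: 1

Derivation:
t=0: input=2 -> V=14
t=1: input=3 -> V=0 FIRE
t=2: input=2 -> V=14
t=3: input=4 -> V=0 FIRE
t=4: input=0 -> V=0
t=5: input=3 -> V=0 FIRE
t=6: input=2 -> V=14
t=7: input=2 -> V=0 FIRE
t=8: input=0 -> V=0
t=9: input=5 -> V=0 FIRE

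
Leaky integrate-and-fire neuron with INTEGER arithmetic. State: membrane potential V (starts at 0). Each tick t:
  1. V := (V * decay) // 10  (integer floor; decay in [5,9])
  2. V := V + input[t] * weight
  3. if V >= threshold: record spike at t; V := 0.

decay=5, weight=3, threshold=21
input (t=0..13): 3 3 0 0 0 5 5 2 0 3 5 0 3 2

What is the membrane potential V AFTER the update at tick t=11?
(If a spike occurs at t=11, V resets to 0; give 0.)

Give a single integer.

Answer: 10

Derivation:
t=0: input=3 -> V=9
t=1: input=3 -> V=13
t=2: input=0 -> V=6
t=3: input=0 -> V=3
t=4: input=0 -> V=1
t=5: input=5 -> V=15
t=6: input=5 -> V=0 FIRE
t=7: input=2 -> V=6
t=8: input=0 -> V=3
t=9: input=3 -> V=10
t=10: input=5 -> V=20
t=11: input=0 -> V=10
t=12: input=3 -> V=14
t=13: input=2 -> V=13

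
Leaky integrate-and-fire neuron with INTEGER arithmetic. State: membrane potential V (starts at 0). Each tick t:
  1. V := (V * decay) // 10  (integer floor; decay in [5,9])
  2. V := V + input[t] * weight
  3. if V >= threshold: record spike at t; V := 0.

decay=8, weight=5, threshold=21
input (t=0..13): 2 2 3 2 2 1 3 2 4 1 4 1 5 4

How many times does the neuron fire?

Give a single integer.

Answer: 5

Derivation:
t=0: input=2 -> V=10
t=1: input=2 -> V=18
t=2: input=3 -> V=0 FIRE
t=3: input=2 -> V=10
t=4: input=2 -> V=18
t=5: input=1 -> V=19
t=6: input=3 -> V=0 FIRE
t=7: input=2 -> V=10
t=8: input=4 -> V=0 FIRE
t=9: input=1 -> V=5
t=10: input=4 -> V=0 FIRE
t=11: input=1 -> V=5
t=12: input=5 -> V=0 FIRE
t=13: input=4 -> V=20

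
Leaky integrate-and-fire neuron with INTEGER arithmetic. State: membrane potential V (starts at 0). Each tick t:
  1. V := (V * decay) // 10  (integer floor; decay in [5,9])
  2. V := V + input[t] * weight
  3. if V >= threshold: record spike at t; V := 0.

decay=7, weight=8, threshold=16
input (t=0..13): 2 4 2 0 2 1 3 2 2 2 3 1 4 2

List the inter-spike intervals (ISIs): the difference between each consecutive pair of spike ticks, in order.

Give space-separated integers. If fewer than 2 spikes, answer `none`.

t=0: input=2 -> V=0 FIRE
t=1: input=4 -> V=0 FIRE
t=2: input=2 -> V=0 FIRE
t=3: input=0 -> V=0
t=4: input=2 -> V=0 FIRE
t=5: input=1 -> V=8
t=6: input=3 -> V=0 FIRE
t=7: input=2 -> V=0 FIRE
t=8: input=2 -> V=0 FIRE
t=9: input=2 -> V=0 FIRE
t=10: input=3 -> V=0 FIRE
t=11: input=1 -> V=8
t=12: input=4 -> V=0 FIRE
t=13: input=2 -> V=0 FIRE

Answer: 1 1 2 2 1 1 1 1 2 1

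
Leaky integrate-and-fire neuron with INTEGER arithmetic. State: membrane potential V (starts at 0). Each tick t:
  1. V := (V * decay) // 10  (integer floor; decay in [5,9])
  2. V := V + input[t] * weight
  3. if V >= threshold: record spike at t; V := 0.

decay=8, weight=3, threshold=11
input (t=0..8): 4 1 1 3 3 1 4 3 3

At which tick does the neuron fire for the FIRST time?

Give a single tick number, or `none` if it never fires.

Answer: 0

Derivation:
t=0: input=4 -> V=0 FIRE
t=1: input=1 -> V=3
t=2: input=1 -> V=5
t=3: input=3 -> V=0 FIRE
t=4: input=3 -> V=9
t=5: input=1 -> V=10
t=6: input=4 -> V=0 FIRE
t=7: input=3 -> V=9
t=8: input=3 -> V=0 FIRE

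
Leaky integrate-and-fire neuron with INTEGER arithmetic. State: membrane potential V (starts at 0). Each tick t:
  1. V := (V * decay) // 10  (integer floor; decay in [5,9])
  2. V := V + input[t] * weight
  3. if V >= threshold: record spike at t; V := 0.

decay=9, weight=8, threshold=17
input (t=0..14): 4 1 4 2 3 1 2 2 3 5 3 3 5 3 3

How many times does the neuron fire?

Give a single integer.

Answer: 11

Derivation:
t=0: input=4 -> V=0 FIRE
t=1: input=1 -> V=8
t=2: input=4 -> V=0 FIRE
t=3: input=2 -> V=16
t=4: input=3 -> V=0 FIRE
t=5: input=1 -> V=8
t=6: input=2 -> V=0 FIRE
t=7: input=2 -> V=16
t=8: input=3 -> V=0 FIRE
t=9: input=5 -> V=0 FIRE
t=10: input=3 -> V=0 FIRE
t=11: input=3 -> V=0 FIRE
t=12: input=5 -> V=0 FIRE
t=13: input=3 -> V=0 FIRE
t=14: input=3 -> V=0 FIRE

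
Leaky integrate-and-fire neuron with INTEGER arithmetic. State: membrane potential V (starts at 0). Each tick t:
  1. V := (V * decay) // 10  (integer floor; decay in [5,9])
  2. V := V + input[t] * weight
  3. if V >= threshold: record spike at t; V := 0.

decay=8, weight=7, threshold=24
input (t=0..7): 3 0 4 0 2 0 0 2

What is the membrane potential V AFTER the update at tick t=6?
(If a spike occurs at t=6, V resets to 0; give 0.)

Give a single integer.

t=0: input=3 -> V=21
t=1: input=0 -> V=16
t=2: input=4 -> V=0 FIRE
t=3: input=0 -> V=0
t=4: input=2 -> V=14
t=5: input=0 -> V=11
t=6: input=0 -> V=8
t=7: input=2 -> V=20

Answer: 8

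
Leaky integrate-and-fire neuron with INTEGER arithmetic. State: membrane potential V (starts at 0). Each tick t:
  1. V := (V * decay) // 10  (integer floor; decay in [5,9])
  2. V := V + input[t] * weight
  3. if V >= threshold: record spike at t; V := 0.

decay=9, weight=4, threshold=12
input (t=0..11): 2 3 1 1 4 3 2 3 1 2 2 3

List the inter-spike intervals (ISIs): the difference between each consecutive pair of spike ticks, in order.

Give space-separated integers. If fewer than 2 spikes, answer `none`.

t=0: input=2 -> V=8
t=1: input=3 -> V=0 FIRE
t=2: input=1 -> V=4
t=3: input=1 -> V=7
t=4: input=4 -> V=0 FIRE
t=5: input=3 -> V=0 FIRE
t=6: input=2 -> V=8
t=7: input=3 -> V=0 FIRE
t=8: input=1 -> V=4
t=9: input=2 -> V=11
t=10: input=2 -> V=0 FIRE
t=11: input=3 -> V=0 FIRE

Answer: 3 1 2 3 1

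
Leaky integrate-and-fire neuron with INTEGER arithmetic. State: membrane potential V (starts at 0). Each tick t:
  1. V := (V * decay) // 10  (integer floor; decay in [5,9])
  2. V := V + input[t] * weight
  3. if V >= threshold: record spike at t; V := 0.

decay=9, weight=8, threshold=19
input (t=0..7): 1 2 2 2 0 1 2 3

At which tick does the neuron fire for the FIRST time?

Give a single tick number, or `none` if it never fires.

t=0: input=1 -> V=8
t=1: input=2 -> V=0 FIRE
t=2: input=2 -> V=16
t=3: input=2 -> V=0 FIRE
t=4: input=0 -> V=0
t=5: input=1 -> V=8
t=6: input=2 -> V=0 FIRE
t=7: input=3 -> V=0 FIRE

Answer: 1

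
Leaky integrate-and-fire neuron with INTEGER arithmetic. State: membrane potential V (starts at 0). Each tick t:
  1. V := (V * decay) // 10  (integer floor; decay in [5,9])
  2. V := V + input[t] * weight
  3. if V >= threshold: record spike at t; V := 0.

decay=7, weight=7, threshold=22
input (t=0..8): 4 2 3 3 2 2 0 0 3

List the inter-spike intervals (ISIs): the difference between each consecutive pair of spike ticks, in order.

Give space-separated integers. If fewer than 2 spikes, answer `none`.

t=0: input=4 -> V=0 FIRE
t=1: input=2 -> V=14
t=2: input=3 -> V=0 FIRE
t=3: input=3 -> V=21
t=4: input=2 -> V=0 FIRE
t=5: input=2 -> V=14
t=6: input=0 -> V=9
t=7: input=0 -> V=6
t=8: input=3 -> V=0 FIRE

Answer: 2 2 4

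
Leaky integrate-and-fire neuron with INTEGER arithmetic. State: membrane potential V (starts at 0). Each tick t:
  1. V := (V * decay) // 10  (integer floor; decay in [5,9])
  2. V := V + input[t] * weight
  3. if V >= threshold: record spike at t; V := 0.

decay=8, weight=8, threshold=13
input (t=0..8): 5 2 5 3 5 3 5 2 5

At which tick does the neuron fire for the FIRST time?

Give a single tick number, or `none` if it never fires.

Answer: 0

Derivation:
t=0: input=5 -> V=0 FIRE
t=1: input=2 -> V=0 FIRE
t=2: input=5 -> V=0 FIRE
t=3: input=3 -> V=0 FIRE
t=4: input=5 -> V=0 FIRE
t=5: input=3 -> V=0 FIRE
t=6: input=5 -> V=0 FIRE
t=7: input=2 -> V=0 FIRE
t=8: input=5 -> V=0 FIRE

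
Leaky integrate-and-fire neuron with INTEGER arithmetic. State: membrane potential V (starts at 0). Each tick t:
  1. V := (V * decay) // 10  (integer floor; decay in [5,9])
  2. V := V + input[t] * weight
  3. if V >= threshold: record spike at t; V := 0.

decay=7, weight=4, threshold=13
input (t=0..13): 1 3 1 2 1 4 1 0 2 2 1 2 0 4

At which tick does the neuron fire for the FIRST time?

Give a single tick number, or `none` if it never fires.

Answer: 1

Derivation:
t=0: input=1 -> V=4
t=1: input=3 -> V=0 FIRE
t=2: input=1 -> V=4
t=3: input=2 -> V=10
t=4: input=1 -> V=11
t=5: input=4 -> V=0 FIRE
t=6: input=1 -> V=4
t=7: input=0 -> V=2
t=8: input=2 -> V=9
t=9: input=2 -> V=0 FIRE
t=10: input=1 -> V=4
t=11: input=2 -> V=10
t=12: input=0 -> V=7
t=13: input=4 -> V=0 FIRE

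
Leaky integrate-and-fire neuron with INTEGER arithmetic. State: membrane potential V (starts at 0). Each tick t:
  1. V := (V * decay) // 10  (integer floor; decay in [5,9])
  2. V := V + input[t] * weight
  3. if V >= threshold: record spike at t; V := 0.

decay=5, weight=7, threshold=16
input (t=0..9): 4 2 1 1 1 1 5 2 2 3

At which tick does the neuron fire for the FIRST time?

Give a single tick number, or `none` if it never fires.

t=0: input=4 -> V=0 FIRE
t=1: input=2 -> V=14
t=2: input=1 -> V=14
t=3: input=1 -> V=14
t=4: input=1 -> V=14
t=5: input=1 -> V=14
t=6: input=5 -> V=0 FIRE
t=7: input=2 -> V=14
t=8: input=2 -> V=0 FIRE
t=9: input=3 -> V=0 FIRE

Answer: 0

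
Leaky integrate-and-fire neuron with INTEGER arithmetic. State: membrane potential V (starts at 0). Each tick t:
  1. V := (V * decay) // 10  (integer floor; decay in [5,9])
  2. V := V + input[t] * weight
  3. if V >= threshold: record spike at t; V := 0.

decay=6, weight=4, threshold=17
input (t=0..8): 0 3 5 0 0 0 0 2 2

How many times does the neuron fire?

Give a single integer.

t=0: input=0 -> V=0
t=1: input=3 -> V=12
t=2: input=5 -> V=0 FIRE
t=3: input=0 -> V=0
t=4: input=0 -> V=0
t=5: input=0 -> V=0
t=6: input=0 -> V=0
t=7: input=2 -> V=8
t=8: input=2 -> V=12

Answer: 1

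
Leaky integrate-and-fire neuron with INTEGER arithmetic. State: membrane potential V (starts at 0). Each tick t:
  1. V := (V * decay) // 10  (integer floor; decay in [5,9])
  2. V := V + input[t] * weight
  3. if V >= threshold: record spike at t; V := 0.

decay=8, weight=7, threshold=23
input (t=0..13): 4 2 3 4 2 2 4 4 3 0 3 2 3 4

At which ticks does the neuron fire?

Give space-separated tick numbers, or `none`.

t=0: input=4 -> V=0 FIRE
t=1: input=2 -> V=14
t=2: input=3 -> V=0 FIRE
t=3: input=4 -> V=0 FIRE
t=4: input=2 -> V=14
t=5: input=2 -> V=0 FIRE
t=6: input=4 -> V=0 FIRE
t=7: input=4 -> V=0 FIRE
t=8: input=3 -> V=21
t=9: input=0 -> V=16
t=10: input=3 -> V=0 FIRE
t=11: input=2 -> V=14
t=12: input=3 -> V=0 FIRE
t=13: input=4 -> V=0 FIRE

Answer: 0 2 3 5 6 7 10 12 13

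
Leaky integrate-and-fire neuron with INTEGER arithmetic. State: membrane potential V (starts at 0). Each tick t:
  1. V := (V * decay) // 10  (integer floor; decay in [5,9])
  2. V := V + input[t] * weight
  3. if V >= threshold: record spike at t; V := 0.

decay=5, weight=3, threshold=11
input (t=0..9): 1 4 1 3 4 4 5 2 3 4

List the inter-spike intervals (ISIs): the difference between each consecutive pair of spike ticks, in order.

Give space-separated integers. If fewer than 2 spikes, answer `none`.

Answer: 3 1 1 2 1

Derivation:
t=0: input=1 -> V=3
t=1: input=4 -> V=0 FIRE
t=2: input=1 -> V=3
t=3: input=3 -> V=10
t=4: input=4 -> V=0 FIRE
t=5: input=4 -> V=0 FIRE
t=6: input=5 -> V=0 FIRE
t=7: input=2 -> V=6
t=8: input=3 -> V=0 FIRE
t=9: input=4 -> V=0 FIRE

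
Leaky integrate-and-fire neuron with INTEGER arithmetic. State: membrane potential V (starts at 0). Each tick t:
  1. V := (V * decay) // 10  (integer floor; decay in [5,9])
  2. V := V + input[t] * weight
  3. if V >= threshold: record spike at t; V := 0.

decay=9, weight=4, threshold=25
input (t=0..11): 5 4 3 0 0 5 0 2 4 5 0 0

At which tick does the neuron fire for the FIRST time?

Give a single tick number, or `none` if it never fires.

t=0: input=5 -> V=20
t=1: input=4 -> V=0 FIRE
t=2: input=3 -> V=12
t=3: input=0 -> V=10
t=4: input=0 -> V=9
t=5: input=5 -> V=0 FIRE
t=6: input=0 -> V=0
t=7: input=2 -> V=8
t=8: input=4 -> V=23
t=9: input=5 -> V=0 FIRE
t=10: input=0 -> V=0
t=11: input=0 -> V=0

Answer: 1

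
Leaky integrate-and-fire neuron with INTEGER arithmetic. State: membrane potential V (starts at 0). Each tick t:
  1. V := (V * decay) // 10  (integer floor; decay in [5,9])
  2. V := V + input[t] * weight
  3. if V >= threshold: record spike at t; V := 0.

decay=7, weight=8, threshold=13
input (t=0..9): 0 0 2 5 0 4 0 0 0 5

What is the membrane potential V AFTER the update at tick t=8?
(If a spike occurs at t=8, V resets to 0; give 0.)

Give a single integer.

Answer: 0

Derivation:
t=0: input=0 -> V=0
t=1: input=0 -> V=0
t=2: input=2 -> V=0 FIRE
t=3: input=5 -> V=0 FIRE
t=4: input=0 -> V=0
t=5: input=4 -> V=0 FIRE
t=6: input=0 -> V=0
t=7: input=0 -> V=0
t=8: input=0 -> V=0
t=9: input=5 -> V=0 FIRE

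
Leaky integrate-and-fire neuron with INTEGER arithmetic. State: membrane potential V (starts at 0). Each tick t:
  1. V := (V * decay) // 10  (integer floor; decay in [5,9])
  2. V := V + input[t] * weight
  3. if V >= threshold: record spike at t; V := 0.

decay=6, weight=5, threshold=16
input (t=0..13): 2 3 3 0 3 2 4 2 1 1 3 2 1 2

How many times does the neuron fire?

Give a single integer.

Answer: 5

Derivation:
t=0: input=2 -> V=10
t=1: input=3 -> V=0 FIRE
t=2: input=3 -> V=15
t=3: input=0 -> V=9
t=4: input=3 -> V=0 FIRE
t=5: input=2 -> V=10
t=6: input=4 -> V=0 FIRE
t=7: input=2 -> V=10
t=8: input=1 -> V=11
t=9: input=1 -> V=11
t=10: input=3 -> V=0 FIRE
t=11: input=2 -> V=10
t=12: input=1 -> V=11
t=13: input=2 -> V=0 FIRE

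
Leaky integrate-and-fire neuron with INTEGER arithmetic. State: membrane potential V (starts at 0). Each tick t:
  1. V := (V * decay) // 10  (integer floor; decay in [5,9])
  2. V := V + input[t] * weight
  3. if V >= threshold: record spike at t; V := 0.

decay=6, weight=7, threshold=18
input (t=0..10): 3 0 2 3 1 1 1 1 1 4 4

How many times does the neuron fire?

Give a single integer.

Answer: 4

Derivation:
t=0: input=3 -> V=0 FIRE
t=1: input=0 -> V=0
t=2: input=2 -> V=14
t=3: input=3 -> V=0 FIRE
t=4: input=1 -> V=7
t=5: input=1 -> V=11
t=6: input=1 -> V=13
t=7: input=1 -> V=14
t=8: input=1 -> V=15
t=9: input=4 -> V=0 FIRE
t=10: input=4 -> V=0 FIRE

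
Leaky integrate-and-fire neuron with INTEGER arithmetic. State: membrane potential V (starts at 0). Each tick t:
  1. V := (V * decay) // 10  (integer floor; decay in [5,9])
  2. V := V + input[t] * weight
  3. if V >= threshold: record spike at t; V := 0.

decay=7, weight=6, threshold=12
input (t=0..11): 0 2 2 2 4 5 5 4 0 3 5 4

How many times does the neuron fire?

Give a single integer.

t=0: input=0 -> V=0
t=1: input=2 -> V=0 FIRE
t=2: input=2 -> V=0 FIRE
t=3: input=2 -> V=0 FIRE
t=4: input=4 -> V=0 FIRE
t=5: input=5 -> V=0 FIRE
t=6: input=5 -> V=0 FIRE
t=7: input=4 -> V=0 FIRE
t=8: input=0 -> V=0
t=9: input=3 -> V=0 FIRE
t=10: input=5 -> V=0 FIRE
t=11: input=4 -> V=0 FIRE

Answer: 10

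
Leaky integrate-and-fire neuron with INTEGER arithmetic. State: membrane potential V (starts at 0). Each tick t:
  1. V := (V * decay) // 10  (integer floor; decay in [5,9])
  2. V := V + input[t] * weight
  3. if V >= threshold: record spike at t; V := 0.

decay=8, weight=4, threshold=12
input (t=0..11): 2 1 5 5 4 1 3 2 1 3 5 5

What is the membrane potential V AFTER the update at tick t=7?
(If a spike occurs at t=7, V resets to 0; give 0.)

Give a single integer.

Answer: 8

Derivation:
t=0: input=2 -> V=8
t=1: input=1 -> V=10
t=2: input=5 -> V=0 FIRE
t=3: input=5 -> V=0 FIRE
t=4: input=4 -> V=0 FIRE
t=5: input=1 -> V=4
t=6: input=3 -> V=0 FIRE
t=7: input=2 -> V=8
t=8: input=1 -> V=10
t=9: input=3 -> V=0 FIRE
t=10: input=5 -> V=0 FIRE
t=11: input=5 -> V=0 FIRE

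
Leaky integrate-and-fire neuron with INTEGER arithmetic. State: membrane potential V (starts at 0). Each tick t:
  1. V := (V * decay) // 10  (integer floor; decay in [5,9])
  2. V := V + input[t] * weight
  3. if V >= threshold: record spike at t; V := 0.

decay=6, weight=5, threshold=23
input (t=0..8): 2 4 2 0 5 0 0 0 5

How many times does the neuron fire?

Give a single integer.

t=0: input=2 -> V=10
t=1: input=4 -> V=0 FIRE
t=2: input=2 -> V=10
t=3: input=0 -> V=6
t=4: input=5 -> V=0 FIRE
t=5: input=0 -> V=0
t=6: input=0 -> V=0
t=7: input=0 -> V=0
t=8: input=5 -> V=0 FIRE

Answer: 3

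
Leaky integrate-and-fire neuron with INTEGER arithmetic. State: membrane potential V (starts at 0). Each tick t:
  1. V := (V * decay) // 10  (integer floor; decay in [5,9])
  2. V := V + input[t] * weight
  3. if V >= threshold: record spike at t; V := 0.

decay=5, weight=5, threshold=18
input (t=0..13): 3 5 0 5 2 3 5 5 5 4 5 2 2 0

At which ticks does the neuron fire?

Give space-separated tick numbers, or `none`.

t=0: input=3 -> V=15
t=1: input=5 -> V=0 FIRE
t=2: input=0 -> V=0
t=3: input=5 -> V=0 FIRE
t=4: input=2 -> V=10
t=5: input=3 -> V=0 FIRE
t=6: input=5 -> V=0 FIRE
t=7: input=5 -> V=0 FIRE
t=8: input=5 -> V=0 FIRE
t=9: input=4 -> V=0 FIRE
t=10: input=5 -> V=0 FIRE
t=11: input=2 -> V=10
t=12: input=2 -> V=15
t=13: input=0 -> V=7

Answer: 1 3 5 6 7 8 9 10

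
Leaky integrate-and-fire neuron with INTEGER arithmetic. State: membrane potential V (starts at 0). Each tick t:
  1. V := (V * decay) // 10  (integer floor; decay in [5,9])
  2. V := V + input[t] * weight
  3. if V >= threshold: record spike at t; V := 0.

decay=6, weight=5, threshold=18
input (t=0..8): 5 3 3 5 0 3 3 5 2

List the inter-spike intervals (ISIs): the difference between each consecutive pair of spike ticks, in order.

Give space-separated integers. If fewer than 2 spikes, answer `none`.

t=0: input=5 -> V=0 FIRE
t=1: input=3 -> V=15
t=2: input=3 -> V=0 FIRE
t=3: input=5 -> V=0 FIRE
t=4: input=0 -> V=0
t=5: input=3 -> V=15
t=6: input=3 -> V=0 FIRE
t=7: input=5 -> V=0 FIRE
t=8: input=2 -> V=10

Answer: 2 1 3 1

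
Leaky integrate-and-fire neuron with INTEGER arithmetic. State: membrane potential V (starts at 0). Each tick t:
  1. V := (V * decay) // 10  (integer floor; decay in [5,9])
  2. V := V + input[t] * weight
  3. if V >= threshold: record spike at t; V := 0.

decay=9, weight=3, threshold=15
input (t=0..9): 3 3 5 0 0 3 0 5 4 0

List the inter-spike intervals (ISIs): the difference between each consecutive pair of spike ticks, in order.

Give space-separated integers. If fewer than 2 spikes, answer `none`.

Answer: 1 5

Derivation:
t=0: input=3 -> V=9
t=1: input=3 -> V=0 FIRE
t=2: input=5 -> V=0 FIRE
t=3: input=0 -> V=0
t=4: input=0 -> V=0
t=5: input=3 -> V=9
t=6: input=0 -> V=8
t=7: input=5 -> V=0 FIRE
t=8: input=4 -> V=12
t=9: input=0 -> V=10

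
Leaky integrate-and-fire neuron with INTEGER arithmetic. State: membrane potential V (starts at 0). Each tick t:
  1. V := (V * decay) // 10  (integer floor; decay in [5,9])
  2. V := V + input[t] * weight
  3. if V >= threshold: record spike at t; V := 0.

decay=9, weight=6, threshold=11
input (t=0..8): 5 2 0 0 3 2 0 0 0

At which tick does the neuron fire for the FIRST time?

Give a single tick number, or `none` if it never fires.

t=0: input=5 -> V=0 FIRE
t=1: input=2 -> V=0 FIRE
t=2: input=0 -> V=0
t=3: input=0 -> V=0
t=4: input=3 -> V=0 FIRE
t=5: input=2 -> V=0 FIRE
t=6: input=0 -> V=0
t=7: input=0 -> V=0
t=8: input=0 -> V=0

Answer: 0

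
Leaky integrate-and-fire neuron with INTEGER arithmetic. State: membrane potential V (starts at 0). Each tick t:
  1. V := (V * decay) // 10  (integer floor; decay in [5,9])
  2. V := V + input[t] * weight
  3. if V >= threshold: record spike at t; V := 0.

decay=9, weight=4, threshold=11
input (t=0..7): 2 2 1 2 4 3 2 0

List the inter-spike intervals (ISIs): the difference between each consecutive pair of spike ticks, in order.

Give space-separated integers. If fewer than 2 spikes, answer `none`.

Answer: 2 1 1

Derivation:
t=0: input=2 -> V=8
t=1: input=2 -> V=0 FIRE
t=2: input=1 -> V=4
t=3: input=2 -> V=0 FIRE
t=4: input=4 -> V=0 FIRE
t=5: input=3 -> V=0 FIRE
t=6: input=2 -> V=8
t=7: input=0 -> V=7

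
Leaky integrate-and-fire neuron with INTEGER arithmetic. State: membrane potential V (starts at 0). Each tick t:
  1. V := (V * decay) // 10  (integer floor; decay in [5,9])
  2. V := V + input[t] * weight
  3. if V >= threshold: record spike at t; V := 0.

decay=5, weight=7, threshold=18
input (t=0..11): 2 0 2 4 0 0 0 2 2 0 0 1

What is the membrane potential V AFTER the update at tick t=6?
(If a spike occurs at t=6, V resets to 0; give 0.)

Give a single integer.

Answer: 0

Derivation:
t=0: input=2 -> V=14
t=1: input=0 -> V=7
t=2: input=2 -> V=17
t=3: input=4 -> V=0 FIRE
t=4: input=0 -> V=0
t=5: input=0 -> V=0
t=6: input=0 -> V=0
t=7: input=2 -> V=14
t=8: input=2 -> V=0 FIRE
t=9: input=0 -> V=0
t=10: input=0 -> V=0
t=11: input=1 -> V=7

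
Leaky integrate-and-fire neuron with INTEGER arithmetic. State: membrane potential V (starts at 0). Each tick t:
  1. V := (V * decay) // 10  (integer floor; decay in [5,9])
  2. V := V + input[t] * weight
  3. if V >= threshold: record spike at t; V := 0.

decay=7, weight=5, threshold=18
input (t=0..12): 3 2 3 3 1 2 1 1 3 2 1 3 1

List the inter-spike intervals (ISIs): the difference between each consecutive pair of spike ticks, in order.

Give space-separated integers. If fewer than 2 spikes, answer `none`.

t=0: input=3 -> V=15
t=1: input=2 -> V=0 FIRE
t=2: input=3 -> V=15
t=3: input=3 -> V=0 FIRE
t=4: input=1 -> V=5
t=5: input=2 -> V=13
t=6: input=1 -> V=14
t=7: input=1 -> V=14
t=8: input=3 -> V=0 FIRE
t=9: input=2 -> V=10
t=10: input=1 -> V=12
t=11: input=3 -> V=0 FIRE
t=12: input=1 -> V=5

Answer: 2 5 3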